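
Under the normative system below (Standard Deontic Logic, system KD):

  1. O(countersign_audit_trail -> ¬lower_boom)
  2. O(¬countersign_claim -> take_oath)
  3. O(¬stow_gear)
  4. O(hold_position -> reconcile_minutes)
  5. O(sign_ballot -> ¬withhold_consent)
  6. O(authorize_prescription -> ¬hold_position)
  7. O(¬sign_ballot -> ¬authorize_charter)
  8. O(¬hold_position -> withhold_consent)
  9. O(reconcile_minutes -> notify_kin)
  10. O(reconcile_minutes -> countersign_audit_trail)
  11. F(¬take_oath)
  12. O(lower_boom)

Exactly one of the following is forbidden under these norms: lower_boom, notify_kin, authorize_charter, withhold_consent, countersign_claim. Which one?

authorize_charter

Premise 12 states O(lower_boom) outright.
Premise 1 is O(countersign_audit_trail -> ¬lower_boom); contrapositively O(lower_boom -> ¬countersign_audit_trail). Since O(lower_boom) holds, K gives O(¬countersign_audit_trail).
The contrapositive of premise 10 (O(reconcile_minutes -> countersign_audit_trail)) is O(¬countersign_audit_trail -> ¬reconcile_minutes), and O(¬countersign_audit_trail) is already established, so O(¬reconcile_minutes).
The contrapositive of premise 4 (O(hold_position -> reconcile_minutes)) is O(¬reconcile_minutes -> ¬hold_position), and O(¬reconcile_minutes) is already established, so O(¬hold_position).
Applying K to premise 8 (O(¬hold_position -> withhold_consent)) and O(¬hold_position) yields O(withhold_consent).
Premise 5, O(sign_ballot -> ¬withhold_consent), contraposes to O(withhold_consent -> ¬sign_ballot); with O(withhold_consent) we get O(¬sign_ballot).
Applying K to premise 7 (O(¬sign_ballot -> ¬authorize_charter)) and O(¬sign_ballot) yields O(¬authorize_charter).
So O(¬authorize_charter) holds, i.e. authorize_charter is forbidden. None of the other listed options is forbidden under the premises.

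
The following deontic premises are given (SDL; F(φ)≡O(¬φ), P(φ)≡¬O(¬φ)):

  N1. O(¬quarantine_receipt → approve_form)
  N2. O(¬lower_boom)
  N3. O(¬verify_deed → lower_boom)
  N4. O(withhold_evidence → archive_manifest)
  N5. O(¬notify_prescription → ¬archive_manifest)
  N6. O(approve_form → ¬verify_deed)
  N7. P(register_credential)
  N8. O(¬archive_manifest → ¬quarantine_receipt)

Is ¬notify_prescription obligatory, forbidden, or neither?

Forbidden

From premise 2 we have O(¬lower_boom).
Premise 3 is O(¬verify_deed → lower_boom); contrapositively O(¬lower_boom → verify_deed). Since O(¬lower_boom) holds, K gives O(verify_deed).
Premise 6, O(approve_form → ¬verify_deed), contraposes to O(verify_deed → ¬approve_form); with O(verify_deed) we get O(¬approve_form).
Premise 1, O(¬quarantine_receipt → approve_form), contraposes to O(¬approve_form → quarantine_receipt); with O(¬approve_form) we get O(quarantine_receipt).
The contrapositive of premise 8 (O(¬archive_manifest → ¬quarantine_receipt)) is O(quarantine_receipt → archive_manifest), and O(quarantine_receipt) is already established, so O(archive_manifest).
Premise 5, O(¬notify_prescription → ¬archive_manifest), contraposes to O(archive_manifest → notify_prescription); with O(archive_manifest) we get O(notify_prescription).
Premises 4, 7 do not contribute to this derivation.
Thus O(notify_prescription), which is F(¬notify_prescription): ¬notify_prescription is forbidden.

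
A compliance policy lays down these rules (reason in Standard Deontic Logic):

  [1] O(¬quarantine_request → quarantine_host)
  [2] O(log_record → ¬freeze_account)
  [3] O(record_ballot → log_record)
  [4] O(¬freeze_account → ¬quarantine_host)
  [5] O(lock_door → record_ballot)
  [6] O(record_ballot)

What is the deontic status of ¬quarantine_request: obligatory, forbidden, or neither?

Forbidden

Premise 6 states O(record_ballot) outright.
Premise 3 is O(record_ballot → log_record); since O(record_ballot), deontic closure gives O(log_record).
Premise 2 is O(log_record → ¬freeze_account); since O(log_record), deontic closure gives O(¬freeze_account).
Applying K to premise 4 (O(¬freeze_account → ¬quarantine_host)) and O(¬freeze_account) yields O(¬quarantine_host).
Premise 1 is O(¬quarantine_request → quarantine_host); contrapositively O(¬quarantine_host → quarantine_request). Since O(¬quarantine_host) holds, K gives O(quarantine_request).
Premise 5 does not contribute to this derivation.
Thus O(quarantine_request), which is F(¬quarantine_request): ¬quarantine_request is forbidden.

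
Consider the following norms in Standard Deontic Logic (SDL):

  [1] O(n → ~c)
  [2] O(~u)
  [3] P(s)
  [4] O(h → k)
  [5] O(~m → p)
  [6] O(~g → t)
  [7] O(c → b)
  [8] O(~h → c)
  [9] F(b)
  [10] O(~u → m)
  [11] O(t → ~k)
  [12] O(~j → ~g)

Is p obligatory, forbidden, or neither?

Premise 5 is O(~m → p), but O(~m) is not derivable from the premises, so it does not yield O(p).
No premise or chain of K-axiom applications forces O(p), and none forces O(~p). So p is neither obligatory nor forbidden under these norms.

Neither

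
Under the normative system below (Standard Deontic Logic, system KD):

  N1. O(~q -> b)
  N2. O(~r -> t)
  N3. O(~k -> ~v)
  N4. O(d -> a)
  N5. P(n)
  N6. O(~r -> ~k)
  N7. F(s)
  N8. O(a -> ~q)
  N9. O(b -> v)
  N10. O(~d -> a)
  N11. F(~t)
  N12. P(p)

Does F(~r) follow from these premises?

Yes

Premises 4 and 10 cover both cases: O(d -> a) and O(~d -> a). Since d ∨ ~d is a tautology, O(a) follows.
Applying K to premise 8 (O(a -> ~q)) and O(a) yields O(~q).
With premise 1, O(~q -> b), the K-axiom yields O(b).
Premise 9 is O(b -> v); since O(b), deontic closure gives O(v).
The contrapositive of premise 3 (O(~k -> ~v)) is O(v -> k), and O(v) is already established, so O(k).
Premise 6 is O(~r -> ~k); contrapositively O(k -> r). Since O(k) holds, K gives O(r).
Premises 2, 5, 7, 11, 12 do not contribute to this derivation.
So O(r) holds, i.e. F(~r). The claim follows.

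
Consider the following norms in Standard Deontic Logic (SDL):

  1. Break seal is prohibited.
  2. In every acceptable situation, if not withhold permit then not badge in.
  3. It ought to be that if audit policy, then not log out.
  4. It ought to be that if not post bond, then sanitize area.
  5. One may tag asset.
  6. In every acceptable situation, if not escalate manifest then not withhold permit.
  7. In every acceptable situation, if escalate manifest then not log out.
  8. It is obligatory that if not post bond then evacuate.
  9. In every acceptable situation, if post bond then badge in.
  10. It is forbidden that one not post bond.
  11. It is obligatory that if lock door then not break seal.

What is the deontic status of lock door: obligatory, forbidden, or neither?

Premise 11 is O(lock_door → ¬break_seal); even if O(¬break_seal) held, inferring O(lock_door) would be affirming the consequent — invalid.
No premise or chain of K-axiom applications forces O(lock_door), and none forces O(¬lock_door). So lock_door is neither obligatory nor forbidden under these norms.

Neither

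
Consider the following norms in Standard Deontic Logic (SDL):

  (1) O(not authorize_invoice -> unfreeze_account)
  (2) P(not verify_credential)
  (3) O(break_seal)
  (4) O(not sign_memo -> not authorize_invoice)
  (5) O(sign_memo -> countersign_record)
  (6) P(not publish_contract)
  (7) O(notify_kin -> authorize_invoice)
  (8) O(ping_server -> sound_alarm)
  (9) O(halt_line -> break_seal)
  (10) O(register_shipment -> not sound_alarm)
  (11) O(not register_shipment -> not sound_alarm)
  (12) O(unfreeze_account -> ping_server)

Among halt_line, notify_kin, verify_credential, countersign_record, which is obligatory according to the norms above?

countersign_record

Premises 11 and 10 are O(not register_shipment -> not sound_alarm) and O(register_shipment -> not sound_alarm); every ideal world satisfies not register_shipment or register_shipment, so in either case not sound_alarm holds — hence O(not sound_alarm).
Premise 8, O(ping_server -> sound_alarm), contraposes to O(not sound_alarm -> not ping_server); with O(not sound_alarm) we get O(not ping_server).
Premise 12, O(unfreeze_account -> ping_server), contraposes to O(not ping_server -> not unfreeze_account); with O(not ping_server) we get O(not unfreeze_account).
Premise 1, O(not authorize_invoice -> unfreeze_account), contraposes to O(not unfreeze_account -> authorize_invoice); with O(not unfreeze_account) we get O(authorize_invoice).
Premise 4 is O(not sign_memo -> not authorize_invoice); contrapositively O(authorize_invoice -> sign_memo). Since O(authorize_invoice) holds, K gives O(sign_memo).
Premise 5 is O(sign_memo -> countersign_record); since O(sign_memo), deontic closure gives O(countersign_record).
So O(countersign_record) holds — countersign_record is obligatory. None of the other listed options is made obligatory by any chain of premises.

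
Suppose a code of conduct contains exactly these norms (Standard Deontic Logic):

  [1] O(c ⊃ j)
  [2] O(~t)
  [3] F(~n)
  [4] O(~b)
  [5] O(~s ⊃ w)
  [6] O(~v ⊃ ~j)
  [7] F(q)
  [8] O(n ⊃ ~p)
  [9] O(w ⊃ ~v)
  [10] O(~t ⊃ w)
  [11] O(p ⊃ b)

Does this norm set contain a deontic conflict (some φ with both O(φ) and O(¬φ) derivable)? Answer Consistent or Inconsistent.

Premise 11 is O(p ⊃ b), but O(p) is not derivable from the premises, so it does not yield O(b).
So O(b) is not derivable, and the apparent clash with O(~b) does not arise.
A world satisfying every obligation exists (e.g. b=false, c=false, j=false, n=true, p=false, q=false, s=false, t=false, v=false, w=true); no atom is both obligatory and forbidden, so the set is consistent.

Consistent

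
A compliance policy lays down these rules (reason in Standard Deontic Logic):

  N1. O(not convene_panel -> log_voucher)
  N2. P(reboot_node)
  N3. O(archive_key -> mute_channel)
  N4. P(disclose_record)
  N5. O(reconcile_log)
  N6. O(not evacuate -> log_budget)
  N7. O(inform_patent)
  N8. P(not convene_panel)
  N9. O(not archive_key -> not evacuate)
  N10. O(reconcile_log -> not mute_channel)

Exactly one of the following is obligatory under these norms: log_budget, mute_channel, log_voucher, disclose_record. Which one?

Premise 5 states O(reconcile_log) outright.
With premise 10, O(reconcile_log -> not mute_channel), the K-axiom yields O(not mute_channel).
Premise 3, O(archive_key -> mute_channel), contraposes to O(not mute_channel -> not archive_key); with O(not mute_channel) we get O(not archive_key).
From O(not archive_key) and premise 9, O(not archive_key -> not evacuate), we obtain O(not evacuate).
With premise 6, O(not evacuate -> log_budget), the K-axiom yields O(log_budget).
So O(log_budget) holds — log_budget is obligatory. None of the other listed options is made obligatory by any chain of premises.

log_budget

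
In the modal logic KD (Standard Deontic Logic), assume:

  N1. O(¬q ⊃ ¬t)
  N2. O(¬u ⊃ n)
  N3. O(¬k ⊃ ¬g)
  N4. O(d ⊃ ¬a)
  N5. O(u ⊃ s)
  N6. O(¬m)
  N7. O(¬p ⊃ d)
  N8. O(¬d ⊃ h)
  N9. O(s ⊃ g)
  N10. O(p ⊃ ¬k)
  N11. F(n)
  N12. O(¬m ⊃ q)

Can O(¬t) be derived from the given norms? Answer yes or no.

No

Premise 1 is O(¬q ⊃ ¬t), but O(¬q) is not derivable from the premises, so it does not yield O(¬t).
No other premise forces O(¬t). An ideal world satisfying every premise can still have ¬t false, so O(¬t) is not derivable.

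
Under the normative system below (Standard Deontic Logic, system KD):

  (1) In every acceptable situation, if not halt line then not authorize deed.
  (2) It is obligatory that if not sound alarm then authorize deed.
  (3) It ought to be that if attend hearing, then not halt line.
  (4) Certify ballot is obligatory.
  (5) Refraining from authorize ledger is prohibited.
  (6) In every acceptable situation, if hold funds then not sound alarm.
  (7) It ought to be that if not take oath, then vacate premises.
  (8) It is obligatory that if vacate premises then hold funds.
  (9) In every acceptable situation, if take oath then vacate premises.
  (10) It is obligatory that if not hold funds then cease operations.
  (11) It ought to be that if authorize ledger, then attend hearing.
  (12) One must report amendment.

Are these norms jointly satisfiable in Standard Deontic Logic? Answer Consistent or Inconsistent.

Inconsistent

Premises 9 and 7 cover both cases: O(take_oath → vacate_premises) and O(¬take_oath → vacate_premises). Since take_oath ∨ ¬take_oath is a tautology, O(vacate_premises) follows.
With premise 8, O(vacate_premises → hold_funds), the K-axiom yields O(hold_funds).
With premise 6, O(hold_funds → ¬sound_alarm), the K-axiom yields O(¬sound_alarm).
From O(¬sound_alarm) and premise 2, O(¬sound_alarm → authorize_deed), we obtain O(authorize_deed).
Premise 1 is O(¬halt_line → ¬authorize_deed); contrapositively O(authorize_deed → halt_line). Since O(authorize_deed) holds, K gives O(halt_line).
Premise 3 is O(attend_hearing → ¬halt_line); contrapositively O(halt_line → ¬attend_hearing). Since O(halt_line) holds, K gives O(¬attend_hearing).
Premise 11, O(authorize_ledger → attend_hearing), contraposes to O(¬attend_hearing → ¬authorize_ledger); with O(¬attend_hearing) we get O(¬authorize_ledger).
However, F(¬authorize_ledger) at premise 5 amounts to O(authorize_ledger).
We now have both O(¬authorize_ledger) and O(authorize_ledger) — authorize_ledger is simultaneously obligatory and forbidden, violating the D-axiom.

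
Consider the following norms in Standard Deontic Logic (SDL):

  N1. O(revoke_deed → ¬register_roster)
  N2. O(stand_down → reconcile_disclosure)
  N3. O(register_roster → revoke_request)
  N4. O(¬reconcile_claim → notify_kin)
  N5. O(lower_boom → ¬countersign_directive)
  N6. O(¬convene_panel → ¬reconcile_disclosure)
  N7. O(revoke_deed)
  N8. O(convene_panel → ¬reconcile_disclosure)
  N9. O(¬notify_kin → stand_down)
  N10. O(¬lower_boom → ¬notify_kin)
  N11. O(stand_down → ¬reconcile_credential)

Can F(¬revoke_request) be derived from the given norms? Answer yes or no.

Premise 3 is O(register_roster → revoke_request), but O(register_roster) is not derivable from the premises, so it does not yield O(revoke_request).
No other premise forces O(revoke_request). An ideal world satisfying every premise can still have ¬revoke_request true, so F(¬revoke_request) is not derivable.

No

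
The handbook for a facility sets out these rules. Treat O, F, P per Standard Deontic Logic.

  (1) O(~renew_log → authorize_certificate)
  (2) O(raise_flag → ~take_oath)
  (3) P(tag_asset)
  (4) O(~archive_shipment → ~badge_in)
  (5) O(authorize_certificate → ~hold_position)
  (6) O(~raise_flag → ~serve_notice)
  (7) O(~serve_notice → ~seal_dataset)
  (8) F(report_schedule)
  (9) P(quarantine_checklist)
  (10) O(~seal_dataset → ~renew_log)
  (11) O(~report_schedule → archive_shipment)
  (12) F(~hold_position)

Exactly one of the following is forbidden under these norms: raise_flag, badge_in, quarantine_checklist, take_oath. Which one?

Premise 12, F(~hold_position), is equivalent to O(hold_position).
Premise 5, O(authorize_certificate → ~hold_position), contraposes to O(hold_position → ~authorize_certificate); with O(hold_position) we get O(~authorize_certificate).
Premise 1, O(~renew_log → authorize_certificate), contraposes to O(~authorize_certificate → renew_log); with O(~authorize_certificate) we get O(renew_log).
The contrapositive of premise 10 (O(~seal_dataset → ~renew_log)) is O(renew_log → seal_dataset), and O(renew_log) is already established, so O(seal_dataset).
The contrapositive of premise 7 (O(~serve_notice → ~seal_dataset)) is O(seal_dataset → serve_notice), and O(seal_dataset) is already established, so O(serve_notice).
Premise 6, O(~raise_flag → ~serve_notice), contraposes to O(serve_notice → raise_flag); with O(serve_notice) we get O(raise_flag).
With premise 2, O(raise_flag → ~take_oath), the K-axiom yields O(~take_oath).
So O(~take_oath) holds, i.e. take_oath is forbidden. None of the other listed options is forbidden under the premises.

take_oath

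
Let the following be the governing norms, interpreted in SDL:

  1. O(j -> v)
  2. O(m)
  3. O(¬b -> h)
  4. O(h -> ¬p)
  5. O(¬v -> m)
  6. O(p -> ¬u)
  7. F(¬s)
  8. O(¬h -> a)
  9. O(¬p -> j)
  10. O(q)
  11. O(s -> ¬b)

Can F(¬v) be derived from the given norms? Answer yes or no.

F(¬s) at premise 7 means O(s).
Applying K to premise 11 (O(s -> ¬b)) and O(s) yields O(¬b).
With premise 3, O(¬b -> h), the K-axiom yields O(h).
Premise 4 is O(h -> ¬p); since O(h), deontic closure gives O(¬p).
From O(¬p) and premise 9, O(¬p -> j), we obtain O(j).
From O(j) and premise 1, O(j -> v), we obtain O(v).
Premises 2, 5, 6, 8, 10 do not contribute to this derivation.
So O(v) holds, i.e. F(¬v). The claim follows.

Yes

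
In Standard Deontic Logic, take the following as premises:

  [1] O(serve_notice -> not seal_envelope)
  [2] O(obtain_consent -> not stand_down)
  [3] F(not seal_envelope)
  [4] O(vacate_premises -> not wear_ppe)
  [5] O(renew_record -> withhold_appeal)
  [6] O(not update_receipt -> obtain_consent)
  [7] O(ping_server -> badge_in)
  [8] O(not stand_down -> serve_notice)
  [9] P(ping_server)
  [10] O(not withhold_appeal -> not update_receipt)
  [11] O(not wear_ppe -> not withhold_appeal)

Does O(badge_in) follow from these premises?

Premise 7 is O(ping_server -> badge_in), but O(ping_server) is not derivable from the premises (the permission P(ping_server) asserts only not O(not ping_server), not O(ping_server)), so it does not yield O(badge_in).
No other premise forces O(badge_in). An ideal world satisfying every premise can still have badge_in false, so O(badge_in) is not derivable.

No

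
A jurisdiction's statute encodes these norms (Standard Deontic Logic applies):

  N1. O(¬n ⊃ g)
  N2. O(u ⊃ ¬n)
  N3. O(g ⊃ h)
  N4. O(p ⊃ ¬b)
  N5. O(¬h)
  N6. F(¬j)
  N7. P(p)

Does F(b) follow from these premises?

No

Premise 4 is O(p ⊃ ¬b), but O(p) is not derivable from the premises (the permission P(p) asserts only ¬O(¬p), not O(p)), so it does not yield O(¬b).
No other premise forces O(¬b). An ideal world satisfying every premise can still have b true, so F(b) is not derivable.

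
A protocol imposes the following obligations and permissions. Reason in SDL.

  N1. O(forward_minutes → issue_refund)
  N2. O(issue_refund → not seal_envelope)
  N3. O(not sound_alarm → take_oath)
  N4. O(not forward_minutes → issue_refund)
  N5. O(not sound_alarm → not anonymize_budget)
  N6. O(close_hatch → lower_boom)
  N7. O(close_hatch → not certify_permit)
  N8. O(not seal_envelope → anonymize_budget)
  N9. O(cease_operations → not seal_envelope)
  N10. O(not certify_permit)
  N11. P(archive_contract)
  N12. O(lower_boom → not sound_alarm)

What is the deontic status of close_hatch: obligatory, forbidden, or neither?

Forbidden

Premises 4 and 1 cover both cases: O(not forward_minutes → issue_refund) and O(forward_minutes → issue_refund). Since not forward_minutes ∨ forward_minutes is a tautology, O(issue_refund) follows.
Applying K to premise 2 (O(issue_refund → not seal_envelope)) and O(issue_refund) yields O(not seal_envelope).
With premise 8, O(not seal_envelope → anonymize_budget), the K-axiom yields O(anonymize_budget).
Premise 5, O(not sound_alarm → not anonymize_budget), contraposes to O(anonymize_budget → sound_alarm); with O(anonymize_budget) we get O(sound_alarm).
The contrapositive of premise 12 (O(lower_boom → not sound_alarm)) is O(sound_alarm → not lower_boom), and O(sound_alarm) is already established, so O(not lower_boom).
The contrapositive of premise 6 (O(close_hatch → lower_boom)) is O(not lower_boom → not close_hatch), and O(not lower_boom) is already established, so O(not close_hatch).
Premises 3, 7, 9, 10, 11 do not contribute to this derivation.
Thus O(not close_hatch), which is F(close_hatch): close_hatch is forbidden.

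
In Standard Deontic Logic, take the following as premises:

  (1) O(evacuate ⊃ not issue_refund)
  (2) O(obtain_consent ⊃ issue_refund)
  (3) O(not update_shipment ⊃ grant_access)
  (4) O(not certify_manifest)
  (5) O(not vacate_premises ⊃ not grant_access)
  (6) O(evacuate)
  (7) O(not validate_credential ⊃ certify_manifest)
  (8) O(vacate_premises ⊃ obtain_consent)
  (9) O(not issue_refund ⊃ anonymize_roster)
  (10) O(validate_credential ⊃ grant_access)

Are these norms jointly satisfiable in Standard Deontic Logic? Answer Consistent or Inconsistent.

Premise 4 states O(not certify_manifest) outright.
The contrapositive of premise 7 (O(not validate_credential ⊃ certify_manifest)) is O(not certify_manifest ⊃ validate_credential), and O(not certify_manifest) is already established, so O(validate_credential).
Premise 10 is O(validate_credential ⊃ grant_access); since O(validate_credential), deontic closure gives O(grant_access).
Premise 5 is O(not vacate_premises ⊃ not grant_access); contrapositively O(grant_access ⊃ vacate_premises). Since O(grant_access) holds, K gives O(vacate_premises).
Applying K to premise 8 (O(vacate_premises ⊃ obtain_consent)) and O(vacate_premises) yields O(obtain_consent).
Applying K to premise 2 (O(obtain_consent ⊃ issue_refund)) and O(obtain_consent) yields O(issue_refund).
Premise 1 is O(evacuate ⊃ not issue_refund); contrapositively O(issue_refund ⊃ not evacuate). Since O(issue_refund) holds, K gives O(not evacuate).
Yet premise 6 states O(evacuate).
We now have both O(not evacuate) and O(evacuate) — evacuate is simultaneously obligatory and forbidden, violating the D-axiom.

Inconsistent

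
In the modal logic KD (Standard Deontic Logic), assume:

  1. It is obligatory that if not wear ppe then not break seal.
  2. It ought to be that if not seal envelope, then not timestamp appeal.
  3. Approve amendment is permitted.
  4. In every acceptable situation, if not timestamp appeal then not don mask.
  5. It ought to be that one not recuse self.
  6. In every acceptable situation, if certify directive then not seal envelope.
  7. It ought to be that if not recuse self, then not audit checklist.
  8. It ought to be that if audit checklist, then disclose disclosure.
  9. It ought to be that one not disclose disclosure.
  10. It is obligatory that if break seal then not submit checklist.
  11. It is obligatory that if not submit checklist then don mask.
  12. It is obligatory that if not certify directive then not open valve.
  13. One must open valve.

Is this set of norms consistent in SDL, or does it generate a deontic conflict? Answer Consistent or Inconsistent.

Premise 8 is O(audit_checklist → disclose_disclosure), but O(audit_checklist) is not derivable from the premises, so it does not yield O(disclose_disclosure).
So O(disclose_disclosure) is not derivable, and the apparent clash with O(¬disclose_disclosure) does not arise.
A world satisfying every obligation exists (e.g. approve_amendment=false, audit_checklist=false, break_seal=false, certify_directive=true, disclose_disclosure=false, don_mask=false, open_valve=true, recuse_self=false, seal_envelope=false, submit_checklist=true, timestamp_appeal=false, wear_ppe=false); no atom is both obligatory and forbidden, so the set is consistent.

Consistent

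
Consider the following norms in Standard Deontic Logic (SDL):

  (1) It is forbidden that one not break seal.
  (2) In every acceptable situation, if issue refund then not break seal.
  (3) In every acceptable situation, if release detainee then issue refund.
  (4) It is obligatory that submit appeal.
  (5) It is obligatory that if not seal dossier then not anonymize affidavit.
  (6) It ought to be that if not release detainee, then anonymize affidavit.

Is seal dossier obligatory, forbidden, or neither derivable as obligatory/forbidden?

Obligatory

F(¬break_seal) at premise 1 means O(break_seal).
Premise 2, O(issue_refund → ¬break_seal), contraposes to O(break_seal → ¬issue_refund); with O(break_seal) we get O(¬issue_refund).
Premise 3, O(release_detainee → issue_refund), contraposes to O(¬issue_refund → ¬release_detainee); with O(¬issue_refund) we get O(¬release_detainee).
With premise 6, O(¬release_detainee → anonymize_affidavit), the K-axiom yields O(anonymize_affidavit).
Premise 5 is O(¬seal_dossier → ¬anonymize_affidavit); contrapositively O(anonymize_affidavit → seal_dossier). Since O(anonymize_affidavit) holds, K gives O(seal_dossier).
Premise 4 does not contribute to this derivation.
Hence seal_dossier is obligatory.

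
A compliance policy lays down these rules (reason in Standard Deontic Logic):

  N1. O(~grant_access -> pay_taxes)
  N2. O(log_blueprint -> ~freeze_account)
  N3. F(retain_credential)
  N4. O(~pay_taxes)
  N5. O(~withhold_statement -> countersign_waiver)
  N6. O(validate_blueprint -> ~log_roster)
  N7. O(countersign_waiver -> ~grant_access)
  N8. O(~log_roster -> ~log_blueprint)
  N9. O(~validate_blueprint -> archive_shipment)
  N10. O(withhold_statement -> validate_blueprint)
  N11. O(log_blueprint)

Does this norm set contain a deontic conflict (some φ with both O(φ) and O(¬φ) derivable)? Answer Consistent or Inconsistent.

Premise 4 gives O(~pay_taxes).
The contrapositive of premise 1 (O(~grant_access -> pay_taxes)) is O(~pay_taxes -> grant_access), and O(~pay_taxes) is already established, so O(grant_access).
The contrapositive of premise 7 (O(countersign_waiver -> ~grant_access)) is O(grant_access -> ~countersign_waiver), and O(grant_access) is already established, so O(~countersign_waiver).
Premise 5 is O(~withhold_statement -> countersign_waiver); contrapositively O(~countersign_waiver -> withhold_statement). Since O(~countersign_waiver) holds, K gives O(withhold_statement).
Premise 10 is O(withhold_statement -> validate_blueprint); since O(withhold_statement), deontic closure gives O(validate_blueprint).
Premise 6 is O(validate_blueprint -> ~log_roster); since O(validate_blueprint), deontic closure gives O(~log_roster).
From O(~log_roster) and premise 8, O(~log_roster -> ~log_blueprint), we obtain O(~log_blueprint).
However, premise 11 gives O(log_blueprint).
We now have both O(~log_blueprint) and O(log_blueprint) — log_blueprint is simultaneously obligatory and forbidden, violating the D-axiom.

Inconsistent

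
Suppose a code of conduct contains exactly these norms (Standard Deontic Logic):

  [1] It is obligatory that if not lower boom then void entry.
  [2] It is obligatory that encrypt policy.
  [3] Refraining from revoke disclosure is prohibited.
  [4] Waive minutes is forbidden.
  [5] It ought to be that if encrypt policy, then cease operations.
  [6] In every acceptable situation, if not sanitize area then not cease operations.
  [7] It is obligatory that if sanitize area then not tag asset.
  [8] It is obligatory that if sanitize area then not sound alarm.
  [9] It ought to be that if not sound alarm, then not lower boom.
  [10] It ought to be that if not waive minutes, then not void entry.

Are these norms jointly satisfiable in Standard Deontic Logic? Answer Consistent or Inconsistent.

Premise 4, F(waive_minutes), is equivalent to O(¬waive_minutes).
Applying K to premise 10 (O(¬waive_minutes → ¬void_entry)) and O(¬waive_minutes) yields O(¬void_entry).
The contrapositive of premise 1 (O(¬lower_boom → void_entry)) is O(¬void_entry → lower_boom), and O(¬void_entry) is already established, so O(lower_boom).
The contrapositive of premise 9 (O(¬sound_alarm → ¬lower_boom)) is O(lower_boom → sound_alarm), and O(lower_boom) is already established, so O(sound_alarm).
Premise 8 is O(sanitize_area → ¬sound_alarm); contrapositively O(sound_alarm → ¬sanitize_area). Since O(sound_alarm) holds, K gives O(¬sanitize_area).
From O(¬sanitize_area) and premise 6, O(¬sanitize_area → ¬cease_operations), we obtain O(¬cease_operations).
Premise 5, O(encrypt_policy → cease_operations), contraposes to O(¬cease_operations → ¬encrypt_policy); with O(¬cease_operations) we get O(¬encrypt_policy).
However, premise 2 gives O(encrypt_policy).
We now have both O(¬encrypt_policy) and O(encrypt_policy) — encrypt_policy is simultaneously obligatory and forbidden, violating the D-axiom.

Inconsistent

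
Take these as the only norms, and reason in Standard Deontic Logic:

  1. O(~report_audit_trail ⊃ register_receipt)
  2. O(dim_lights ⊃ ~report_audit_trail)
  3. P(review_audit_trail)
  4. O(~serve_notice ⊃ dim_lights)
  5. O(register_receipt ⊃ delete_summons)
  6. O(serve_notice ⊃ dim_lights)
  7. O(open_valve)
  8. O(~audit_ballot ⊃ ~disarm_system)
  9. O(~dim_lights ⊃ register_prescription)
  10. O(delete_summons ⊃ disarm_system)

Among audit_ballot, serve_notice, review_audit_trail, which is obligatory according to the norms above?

audit_ballot

By case analysis on serve_notice: premise 6 gives O(serve_notice ⊃ dim_lights) and premise 4 gives O(~serve_notice ⊃ dim_lights), so O(dim_lights) either way.
With premise 2, O(dim_lights ⊃ ~report_audit_trail), the K-axiom yields O(~report_audit_trail).
From O(~report_audit_trail) and premise 1, O(~report_audit_trail ⊃ register_receipt), we obtain O(register_receipt).
With premise 5, O(register_receipt ⊃ delete_summons), the K-axiom yields O(delete_summons).
Premise 10 is O(delete_summons ⊃ disarm_system); since O(delete_summons), deontic closure gives O(disarm_system).
The contrapositive of premise 8 (O(~audit_ballot ⊃ ~disarm_system)) is O(disarm_system ⊃ audit_ballot), and O(disarm_system) is already established, so O(audit_ballot).
So O(audit_ballot) holds — audit_ballot is obligatory. None of the other listed options is made obligatory by any chain of premises.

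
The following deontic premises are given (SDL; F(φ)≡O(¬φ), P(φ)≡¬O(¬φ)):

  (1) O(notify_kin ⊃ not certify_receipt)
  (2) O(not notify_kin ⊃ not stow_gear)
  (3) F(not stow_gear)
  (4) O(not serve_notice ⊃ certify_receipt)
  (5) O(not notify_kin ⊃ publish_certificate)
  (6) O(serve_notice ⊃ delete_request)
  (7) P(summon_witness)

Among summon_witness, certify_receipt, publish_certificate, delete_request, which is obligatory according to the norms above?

Premise 3 is F(not stow_gear), i.e. O(stow_gear).
Premise 2 is O(not notify_kin ⊃ not stow_gear); contrapositively O(stow_gear ⊃ notify_kin). Since O(stow_gear) holds, K gives O(notify_kin).
With premise 1, O(notify_kin ⊃ not certify_receipt), the K-axiom yields O(not certify_receipt).
The contrapositive of premise 4 (O(not serve_notice ⊃ certify_receipt)) is O(not certify_receipt ⊃ serve_notice), and O(not certify_receipt) is already established, so O(serve_notice).
From O(serve_notice) and premise 6, O(serve_notice ⊃ delete_request), we obtain O(delete_request).
So O(delete_request) holds — delete_request is obligatory. None of the other listed options is made obligatory by any chain of premises.

delete_request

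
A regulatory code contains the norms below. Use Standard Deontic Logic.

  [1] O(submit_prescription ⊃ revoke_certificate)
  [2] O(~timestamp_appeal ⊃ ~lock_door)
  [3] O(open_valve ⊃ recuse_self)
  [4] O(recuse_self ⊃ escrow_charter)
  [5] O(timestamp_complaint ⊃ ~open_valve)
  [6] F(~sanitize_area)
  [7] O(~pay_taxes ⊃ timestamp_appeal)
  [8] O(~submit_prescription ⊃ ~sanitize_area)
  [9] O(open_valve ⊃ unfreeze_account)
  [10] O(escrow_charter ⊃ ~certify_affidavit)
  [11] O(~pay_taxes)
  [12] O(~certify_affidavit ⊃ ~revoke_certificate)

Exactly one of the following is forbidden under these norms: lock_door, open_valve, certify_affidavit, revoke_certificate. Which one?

open_valve

Premise 6 is F(~sanitize_area), i.e. O(sanitize_area).
Premise 8, O(~submit_prescription ⊃ ~sanitize_area), contraposes to O(sanitize_area ⊃ submit_prescription); with O(sanitize_area) we get O(submit_prescription).
Applying K to premise 1 (O(submit_prescription ⊃ revoke_certificate)) and O(submit_prescription) yields O(revoke_certificate).
Premise 12, O(~certify_affidavit ⊃ ~revoke_certificate), contraposes to O(revoke_certificate ⊃ certify_affidavit); with O(revoke_certificate) we get O(certify_affidavit).
The contrapositive of premise 10 (O(escrow_charter ⊃ ~certify_affidavit)) is O(certify_affidavit ⊃ ~escrow_charter), and O(certify_affidavit) is already established, so O(~escrow_charter).
Premise 4, O(recuse_self ⊃ escrow_charter), contraposes to O(~escrow_charter ⊃ ~recuse_self); with O(~escrow_charter) we get O(~recuse_self).
Premise 3 is O(open_valve ⊃ recuse_self); contrapositively O(~recuse_self ⊃ ~open_valve). Since O(~recuse_self) holds, K gives O(~open_valve).
So O(~open_valve) holds, i.e. open_valve is forbidden. None of the other listed options is forbidden under the premises.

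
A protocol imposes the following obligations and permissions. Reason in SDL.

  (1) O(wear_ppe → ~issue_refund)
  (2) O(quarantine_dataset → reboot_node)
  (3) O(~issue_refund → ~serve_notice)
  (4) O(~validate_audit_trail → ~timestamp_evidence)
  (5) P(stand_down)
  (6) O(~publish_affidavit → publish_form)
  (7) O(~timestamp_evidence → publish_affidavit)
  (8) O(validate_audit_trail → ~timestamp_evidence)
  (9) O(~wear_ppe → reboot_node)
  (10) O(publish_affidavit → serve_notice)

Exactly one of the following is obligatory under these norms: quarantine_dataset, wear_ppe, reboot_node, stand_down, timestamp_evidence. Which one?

By case analysis on ~validate_audit_trail: premise 4 gives O(~validate_audit_trail → ~timestamp_evidence) and premise 8 gives O(validate_audit_trail → ~timestamp_evidence), so O(~timestamp_evidence) either way.
Applying K to premise 7 (O(~timestamp_evidence → publish_affidavit)) and O(~timestamp_evidence) yields O(publish_affidavit).
With premise 10, O(publish_affidavit → serve_notice), the K-axiom yields O(serve_notice).
Premise 3, O(~issue_refund → ~serve_notice), contraposes to O(serve_notice → issue_refund); with O(serve_notice) we get O(issue_refund).
Premise 1, O(wear_ppe → ~issue_refund), contraposes to O(issue_refund → ~wear_ppe); with O(issue_refund) we get O(~wear_ppe).
Premise 9 is O(~wear_ppe → reboot_node); since O(~wear_ppe), deontic closure gives O(reboot_node).
So O(reboot_node) holds — reboot_node is obligatory. None of the other listed options is made obligatory by any chain of premises.

reboot_node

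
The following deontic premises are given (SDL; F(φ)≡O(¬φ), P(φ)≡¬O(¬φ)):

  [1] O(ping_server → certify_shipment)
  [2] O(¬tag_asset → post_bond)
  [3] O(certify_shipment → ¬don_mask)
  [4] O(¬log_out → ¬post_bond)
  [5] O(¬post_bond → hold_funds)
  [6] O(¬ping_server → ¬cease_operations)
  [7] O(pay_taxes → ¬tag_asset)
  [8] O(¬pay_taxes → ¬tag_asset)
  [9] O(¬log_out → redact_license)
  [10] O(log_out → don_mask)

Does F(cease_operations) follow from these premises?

Yes

Premises 7 and 8 are O(pay_taxes → ¬tag_asset) and O(¬pay_taxes → ¬tag_asset); every ideal world satisfies pay_taxes or ¬pay_taxes, so in either case ¬tag_asset holds — hence O(¬tag_asset).
From O(¬tag_asset) and premise 2, O(¬tag_asset → post_bond), we obtain O(post_bond).
Premise 4 is O(¬log_out → ¬post_bond); contrapositively O(post_bond → log_out). Since O(post_bond) holds, K gives O(log_out).
Applying K to premise 10 (O(log_out → don_mask)) and O(log_out) yields O(don_mask).
Premise 3 is O(certify_shipment → ¬don_mask); contrapositively O(don_mask → ¬certify_shipment). Since O(don_mask) holds, K gives O(¬certify_shipment).
Premise 1 is O(ping_server → certify_shipment); contrapositively O(¬certify_shipment → ¬ping_server). Since O(¬certify_shipment) holds, K gives O(¬ping_server).
From O(¬ping_server) and premise 6, O(¬ping_server → ¬cease_operations), we obtain O(¬cease_operations).
Premises 5, 9 do not contribute to this derivation.
So O(¬cease_operations) holds, i.e. F(cease_operations). The claim follows.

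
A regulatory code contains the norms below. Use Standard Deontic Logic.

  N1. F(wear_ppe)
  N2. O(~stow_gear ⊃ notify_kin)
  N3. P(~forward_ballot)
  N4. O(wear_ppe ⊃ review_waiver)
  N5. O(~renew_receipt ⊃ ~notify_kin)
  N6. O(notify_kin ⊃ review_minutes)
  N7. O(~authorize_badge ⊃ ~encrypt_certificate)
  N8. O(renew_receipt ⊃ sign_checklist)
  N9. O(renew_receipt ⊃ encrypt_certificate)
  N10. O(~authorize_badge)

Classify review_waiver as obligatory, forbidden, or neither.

Neither

Premise 4 is O(wear_ppe ⊃ review_waiver), but O(wear_ppe) is not derivable from the premises, so it does not yield O(review_waiver).
No premise or chain of K-axiom applications forces O(review_waiver), and none forces O(~review_waiver). So review_waiver is neither obligatory nor forbidden under these norms.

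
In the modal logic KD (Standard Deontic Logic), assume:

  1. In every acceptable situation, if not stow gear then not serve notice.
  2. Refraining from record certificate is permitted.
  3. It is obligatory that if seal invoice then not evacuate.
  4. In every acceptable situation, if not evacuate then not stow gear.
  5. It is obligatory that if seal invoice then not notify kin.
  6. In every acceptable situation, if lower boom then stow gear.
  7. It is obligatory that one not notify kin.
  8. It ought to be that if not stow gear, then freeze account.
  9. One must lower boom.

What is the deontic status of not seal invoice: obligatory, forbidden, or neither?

From premise 9 we have O(lower_boom).
Premise 6 is O(lower_boom → stow_gear); since O(lower_boom), deontic closure gives O(stow_gear).
Premise 4, O(¬evacuate → ¬stow_gear), contraposes to O(stow_gear → evacuate); with O(stow_gear) we get O(evacuate).
Premise 3, O(seal_invoice → ¬evacuate), contraposes to O(evacuate → ¬seal_invoice); with O(evacuate) we get O(¬seal_invoice).
Premises 1, 2, 5, 7, 8 do not contribute to this derivation.
Hence ¬seal_invoice is obligatory.

Obligatory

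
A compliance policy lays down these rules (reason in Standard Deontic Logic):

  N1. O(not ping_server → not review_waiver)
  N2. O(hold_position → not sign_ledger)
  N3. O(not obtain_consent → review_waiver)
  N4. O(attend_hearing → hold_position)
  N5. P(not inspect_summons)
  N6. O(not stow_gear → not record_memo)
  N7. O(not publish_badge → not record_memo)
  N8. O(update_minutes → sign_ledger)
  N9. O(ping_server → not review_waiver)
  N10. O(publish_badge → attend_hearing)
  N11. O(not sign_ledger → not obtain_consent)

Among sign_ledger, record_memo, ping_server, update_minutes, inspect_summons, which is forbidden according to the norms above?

Premises 1 and 9 are O(not ping_server → not review_waiver) and O(ping_server → not review_waiver); every ideal world satisfies not ping_server or ping_server, so in either case not review_waiver holds — hence O(not review_waiver).
Premise 3 is O(not obtain_consent → review_waiver); contrapositively O(not review_waiver → obtain_consent). Since O(not review_waiver) holds, K gives O(obtain_consent).
Premise 11, O(not sign_ledger → not obtain_consent), contraposes to O(obtain_consent → sign_ledger); with O(obtain_consent) we get O(sign_ledger).
Premise 2 is O(hold_position → not sign_ledger); contrapositively O(sign_ledger → not hold_position). Since O(sign_ledger) holds, K gives O(not hold_position).
Premise 4, O(attend_hearing → hold_position), contraposes to O(not hold_position → not attend_hearing); with O(not hold_position) we get O(not attend_hearing).
Premise 10, O(publish_badge → attend_hearing), contraposes to O(not attend_hearing → not publish_badge); with O(not attend_hearing) we get O(not publish_badge).
With premise 7, O(not publish_badge → not record_memo), the K-axiom yields O(not record_memo).
So O(not record_memo) holds, i.e. record_memo is forbidden. None of the other listed options is forbidden under the premises.

record_memo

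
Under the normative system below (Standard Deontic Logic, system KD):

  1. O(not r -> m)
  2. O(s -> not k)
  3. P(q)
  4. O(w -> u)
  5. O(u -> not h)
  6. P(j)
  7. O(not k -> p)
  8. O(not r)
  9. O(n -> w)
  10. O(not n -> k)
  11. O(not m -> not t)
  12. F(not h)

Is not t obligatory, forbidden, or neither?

Premise 11 is O(not m -> not t), but O(not m) is not derivable from the premises, so it does not yield O(not t).
No premise or chain of K-axiom applications forces O(not t), and none forces O(t). So not t is neither obligatory nor forbidden under these norms.

Neither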